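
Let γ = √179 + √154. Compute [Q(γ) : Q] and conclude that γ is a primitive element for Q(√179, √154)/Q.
[Q(γ) : Q] = 4 (equivalently, Q(γ) = Q(√179, √154))

Obviously Q(γ) ⊆ Q(√179, √154), and [Q(√179, √154):Q] = 4 (since 179, 154 are distinct squarefree integers > 1 with 27566 not a perfect square). To show equality we compute the minimal polynomial of γ. From γ = √179 + √154: γ^2 = 179 + 2√(27566) + 154 = 333 + 2√(27566), so γ^2 - 333 = 2√(27566); squaring, (γ^2 - 333)^2 = 4·27566, i.e. γ^4 - 666γ^2 + 110889 - 110264 = 0, i.e. γ^4 - 666γ^2 + 625 = 0. So γ is a root of x^4 - 666x^2 + 625. This polynomial is irreducible over Q: it has no rational root (each ±√179 ± √154 is irrational), and any factorization into two quadratics over Q would force √(27566) ∈ Q (pairing opposite roots) or √179, √154 ∈ Q (other pairings), all impossible. Hence [Q(γ):Q] = 4 = [Q(√179, √154):Q], so Q(γ) = Q(√179, √154).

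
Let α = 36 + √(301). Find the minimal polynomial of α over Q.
m_α(x) = x^2 - 72x + 995

From α - 36 = √(301), squaring gives (α - 36)^2 = 301, i.e. α^2 - 72α + 1296 = 301, so α^2 - 72α + 995 = 0. The discriminant of x^2 - 72x + 995 is (-72)^2 - 4·(995) = 5184 - 3980 = 1204, and 4·(301) is not a perfect square in Q since 301 is squarefree and ≠ 1. Hence x^2 - 72x + 995 is irreducible over Q and is the minimal polynomial of α.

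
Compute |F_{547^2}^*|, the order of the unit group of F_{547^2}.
|F_{547^2}^*| = 299208

F_{547^2} has 547^2 = 299209 elements; its multiplicative group consists of all nonzero elements, so |F_{547^2}^*| = 299209 - 1 = 299208. (It is cyclic since any finite subgroup of the multiplicative group of a field is cyclic.)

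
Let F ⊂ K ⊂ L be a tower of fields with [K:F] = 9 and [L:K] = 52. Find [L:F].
[L:F] = 468

The tower law says that for any tower of field extensions F ⊂ K ⊂ L with finite degrees, [L:F] = [L:K] · [K:F]. Here this gives [L:F] = 52 · 9 = 468.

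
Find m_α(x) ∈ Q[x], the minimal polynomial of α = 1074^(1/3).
m_α(x) = x^3 - 1074

α satisfies α^3 = 1074, so x^3 - 1074 annihilates α. By the rational root test, a rational root p/q (in lowest terms) of x^3 - 1074 would satisfy p^3 = 1074 q^3, forcing q = 1 and p^3 = 1074; but 1074 is not a perfect cube, contradiction. A monic cubic over Q with no rational root is irreducible (any nontrivial factorization would include a linear factor). Hence x^3 - 1074 is the minimal polynomial of α, and in particular [Q(α):Q] = 3.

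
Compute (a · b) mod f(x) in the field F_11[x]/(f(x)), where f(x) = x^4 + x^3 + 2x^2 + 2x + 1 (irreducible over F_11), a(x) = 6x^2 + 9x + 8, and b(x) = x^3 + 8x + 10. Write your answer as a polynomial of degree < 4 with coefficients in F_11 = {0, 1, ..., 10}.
a · b ≡ 8x^3 + 4x^2 + 10x (mod f(x))

Multiply in F_11[x]: a(x)·b(x) = (6x^2 + 9x + 8)·(x^3 + 8x + 10) = 6x^5 + 9x^4 + x^3 + 3. This has degree ≥ 4, so divide by f(x) over F_11: 6x^5 + 9x^4 + x^3 + 3 = (6x + 3)·(x^4 + x^3 + 2x^2 + 2x + 1) + (8x^3 + 4x^2 + 10x). Hence a·b ≡ 8x^3 + 4x^2 + 10x (mod f). (F_11[x]/(f) is a field with 11^4 = 14641 elements since f is irreducible of degree 4.)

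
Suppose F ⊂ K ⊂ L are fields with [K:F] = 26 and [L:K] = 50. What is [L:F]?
[L:F] = 1300

The tower law says that for any tower of field extensions F ⊂ K ⊂ L with finite degrees, [L:F] = [L:K] · [K:F]. Here this gives [L:F] = 50 · 26 = 1300.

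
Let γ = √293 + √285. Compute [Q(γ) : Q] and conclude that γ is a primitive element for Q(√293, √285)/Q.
[Q(γ) : Q] = 4 (equivalently, Q(γ) = Q(√293, √285))

Obviously Q(γ) ⊆ Q(√293, √285), and [Q(√293, √285):Q] = 4 (since 293, 285 are distinct squarefree integers > 1 with 83505 not a perfect square). To show equality we compute the minimal polynomial of γ. From γ = √293 + √285: γ^2 = 293 + 2√(83505) + 285 = 578 + 2√(83505), so γ^2 - 578 = 2√(83505); squaring, (γ^2 - 578)^2 = 4·83505, i.e. γ^4 - 1156γ^2 + 334084 - 334020 = 0, i.e. γ^4 - 1156γ^2 + 64 = 0. So γ is a root of x^4 - 1156x^2 + 64. This polynomial is irreducible over Q: it has no rational root (each ±√293 ± √285 is irrational), and any factorization into two quadratics over Q would force √(83505) ∈ Q (pairing opposite roots) or √293, √285 ∈ Q (other pairings), all impossible. Hence [Q(γ):Q] = 4 = [Q(√293, √285):Q], so Q(γ) = Q(√293, √285).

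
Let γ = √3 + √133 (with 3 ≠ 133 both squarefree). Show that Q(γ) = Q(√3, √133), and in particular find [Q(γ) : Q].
[Q(γ) : Q] = 4 (equivalently, Q(γ) = Q(√3, √133))

Obviously Q(γ) ⊆ Q(√3, √133), and [Q(√3, √133):Q] = 4 (since 3, 133 are distinct squarefree integers > 1 with 399 not a perfect square). To show equality we compute the minimal polynomial of γ. From γ = √3 + √133: γ^2 = 3 + 2√(399) + 133 = 136 + 2√(399), so γ^2 - 136 = 2√(399); squaring, (γ^2 - 136)^2 = 4·399, i.e. γ^4 - 272γ^2 + 18496 - 1596 = 0, i.e. γ^4 - 272γ^2 + 16900 = 0. So γ is a root of x^4 - 272x^2 + 16900. This polynomial is irreducible over Q: it has no rational root (each ±√3 ± √133 is irrational), and any factorization into two quadratics over Q would force √(399) ∈ Q (pairing opposite roots) or √3, √133 ∈ Q (other pairings), all impossible. Hence [Q(γ):Q] = 4 = [Q(√3, √133):Q], so Q(γ) = Q(√3, √133).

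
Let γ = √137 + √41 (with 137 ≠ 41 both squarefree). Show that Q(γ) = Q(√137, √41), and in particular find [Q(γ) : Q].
[Q(γ) : Q] = 4 (equivalently, Q(γ) = Q(√137, √41))

Obviously Q(γ) ⊆ Q(√137, √41), and [Q(√137, √41):Q] = 4 (since 137, 41 are distinct squarefree integers > 1 with 5617 not a perfect square). To show equality we compute the minimal polynomial of γ. From γ = √137 + √41: γ^2 = 137 + 2√(5617) + 41 = 178 + 2√(5617), so γ^2 - 178 = 2√(5617); squaring, (γ^2 - 178)^2 = 4·5617, i.e. γ^4 - 356γ^2 + 31684 - 22468 = 0, i.e. γ^4 - 356γ^2 + 9216 = 0. So γ is a root of x^4 - 356x^2 + 9216. This polynomial is irreducible over Q: it has no rational root (each ±√137 ± √41 is irrational), and any factorization into two quadratics over Q would force √(5617) ∈ Q (pairing opposite roots) or √137, √41 ∈ Q (other pairings), all impossible. Hence [Q(γ):Q] = 4 = [Q(√137, √41):Q], so Q(γ) = Q(√137, √41).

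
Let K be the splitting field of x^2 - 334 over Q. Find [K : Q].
[K : Q] = 2

f(x) = x^2 - 334 factors as (x - √334)(x + √334). The splitting field is K = Q(√334). Since 334 is squarefree and > 1, it is not a perfect square, so x^2 - 334 is irreducible over Q and [Q(√334) : Q] = 2. Hence [K : Q] = 2.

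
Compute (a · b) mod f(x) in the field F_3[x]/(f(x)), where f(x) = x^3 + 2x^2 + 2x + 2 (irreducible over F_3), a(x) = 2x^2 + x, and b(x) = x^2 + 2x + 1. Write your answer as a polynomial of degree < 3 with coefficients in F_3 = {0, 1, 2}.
a · b ≡ x^2 + x + 1 (mod f(x))

Multiply in F_3[x]: a(x)·b(x) = (2x^2 + x)·(x^2 + 2x + 1) = 2x^4 + 2x^3 + x^2 + x. This has degree ≥ 3, so divide by f(x) over F_3: 2x^4 + 2x^3 + x^2 + x = (2x + 1)·(x^3 + 2x^2 + 2x + 2) + (x^2 + x + 1). Hence a·b ≡ x^2 + x + 1 (mod f). (F_3[x]/(f) is a field with 3^3 = 27 elements since f is irreducible of degree 3.)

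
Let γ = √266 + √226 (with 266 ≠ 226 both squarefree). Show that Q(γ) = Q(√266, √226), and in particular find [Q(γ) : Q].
[Q(γ) : Q] = 4 (equivalently, Q(γ) = Q(√266, √226))

Obviously Q(γ) ⊆ Q(√266, √226), and [Q(√266, √226):Q] = 4 (since 266, 226 are distinct squarefree integers > 1 with 60116 not a perfect square). To show equality we compute the minimal polynomial of γ. From γ = √266 + √226: γ^2 = 266 + 2√(60116) + 226 = 492 + 2√(60116), so γ^2 - 492 = 2√(60116); squaring, (γ^2 - 492)^2 = 4·60116, i.e. γ^4 - 984γ^2 + 242064 - 240464 = 0, i.e. γ^4 - 984γ^2 + 1600 = 0. So γ is a root of x^4 - 984x^2 + 1600. This polynomial is irreducible over Q: it has no rational root (each ±√266 ± √226 is irrational), and any factorization into two quadratics over Q would force √(60116) ∈ Q (pairing opposite roots) or √266, √226 ∈ Q (other pairings), all impossible. Hence [Q(γ):Q] = 4 = [Q(√266, √226):Q], so Q(γ) = Q(√266, √226).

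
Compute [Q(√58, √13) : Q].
[Q(√58, √13) : Q] = 4

[Q(√58):Q] = 2 (min poly x^2 - 58, irreducible since 58 is squarefree > 1). For the top step, suppose √13 ∈ Q(√58), say √13 = c + d√58 with c, d ∈ Q. Squaring: 13 = c^2 + 58d^2 + 2cd√58. Since √58 ∉ Q this forces 2cd = 0. If d = 0 then √13 = c ∈ Q, contradicting 13 squarefree > 1. If c = 0 then 13 = 58d^2, so 58·13 = (58d)^2 is a perfect square in Q — but 58·13 = 754 is not a perfect square (since 58 and 13 are distinct squarefree integers). Contradiction. Hence √13 ∉ Q(√58), so x^2 - 13 stays irreducible over Q(√58) and [Q(√58, √13) : Q(√58)] = 2. By the tower law, [Q(√58, √13) : Q] = 2 · 2 = 4.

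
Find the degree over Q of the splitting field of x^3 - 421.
[K : Q] = 6

The roots of x^3 - 421 are ∛421, ω∛421, ω^2∛421 where ω = e^(2πi/3) is a primitive cube root of unity, so K = Q(∛421, ω). Now [Q(∛421):Q] = 3 (since 421 is not a perfect cube, x^3 - 421 is irreducible) and [Q(ω):Q] = 2. Both 2 and 3 divide [K:Q], and [K:Q] ≤ 3·2 = 6, so [K:Q] = 6. (Equivalently: Q(∛421) ⊂ R but ω ∉ R, so [K : Q(∛421)] = 2.)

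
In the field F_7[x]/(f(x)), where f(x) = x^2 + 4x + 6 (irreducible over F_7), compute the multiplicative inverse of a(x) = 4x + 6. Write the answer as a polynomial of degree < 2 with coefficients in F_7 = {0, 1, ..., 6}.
a(x)^(-1) ≡ 3x + 4 (mod f(x))

Since f is irreducible over F_7, F_7[x]/(f) is a field and a(x) ≠ 0 has an inverse. Apply the extended Euclidean algorithm to f(x) and a(x) in F_7[x]: f(x) = (2x + 5)·a(x) + (4). The last nonzero remainder is the constant 4 = gcd(f, a) in F_7. Back-substituting through the division chain expresses 4 = s(x)·a(x) + t(x)·f(x) with s(x) ≡ 5x + 2 (mod f), so (5x + 2)·a(x) ≡ 4 (mod f). Multiplying by 4^(-1) ≡ 2 in F_7 gives a(x)^(-1) ≡ 2·(5x + 2) ≡ 3x + 4 (mod f). Check: (4x + 6)·(3x + 4) = 5x^2 + 6x + 3 ≡ 1 (mod x^2 + 4x + 6).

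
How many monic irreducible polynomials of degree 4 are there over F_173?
There are 223928778 monic irreducible polynomials of degree 4 over F_173

Each element of F_{173^4} that lies in no proper subfield is a root of exactly one monic irreducible of degree 4 over F_173, and each such polynomial has 4 distinct roots in F_{173^4}. By Möbius inversion the count is N_173(4) = (1/4) Σ_{d|4} μ(4/d) · 173^d = (1/4)(μ(4)·173^1 + μ(2)·173^2 + μ(1)·173^4) = 895715112/4 = 223928778.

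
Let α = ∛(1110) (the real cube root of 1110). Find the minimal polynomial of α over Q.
m_α(x) = x^3 - 1110

α satisfies α^3 = 1110, so x^3 - 1110 annihilates α. By the rational root test, a rational root p/q (in lowest terms) of x^3 - 1110 would satisfy p^3 = 1110 q^3, forcing q = 1 and p^3 = 1110; but 1110 is not a perfect cube, contradiction. A monic cubic over Q with no rational root is irreducible (any nontrivial factorization would include a linear factor). Hence x^3 - 1110 is the minimal polynomial of α, and in particular [Q(α):Q] = 3.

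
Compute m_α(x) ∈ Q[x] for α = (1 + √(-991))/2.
m_α(x) = x^2 - x + 248

From 2α - 1 = √(-991), squaring gives (2α - 1)^2 = -991, i.e. 4α^2 - 4α + 1 = -991, so α^2 - α + (1 + 991)/4 = 0. Since -991 ≡ 1 (mod 4), (1 + 991)/4 = 248 ∈ Z. The polynomial x^2 - x + 248 has discriminant 1 - 4·(248) = -991, which is not a perfect square in Q (d = -991 is squarefree and ≠ 1), so x^2 - x + 248 is irreducible over Q. It is the minimal polynomial of α.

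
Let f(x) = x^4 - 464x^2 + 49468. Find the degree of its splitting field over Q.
[K : Q] = 4

Solving the quadratic in x^2: x^2 = (464 ± √(464^2 - 4·49468))/2 = (464 ± √17424)/2 = (464 ± 132)/2, giving x^2 = 166 or x^2 = 298. So f(x) = (x^2 - 166)(x^2 - 298) and the roots of f are ±√166, ±√298. Hence the splitting field is K = Q(√166, √298). Since 166 and 298 are distinct squarefree integers > 1, their product 49468 is not a perfect square, so √298 ∉ Q(√166). By the tower law [K:Q] = [Q(√166,√298):Q(√166)] · [Q(√166):Q] = 2 · 2 = 4.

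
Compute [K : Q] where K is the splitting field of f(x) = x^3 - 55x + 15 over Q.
[K : Q] = 6

By the rational root test, any rational root of the monic integer polynomial f(x) = x^3 - 55x + 15 must be an integer dividing the constant term 15, i.e. one of ±{1, 3, 5, 15}. Evaluating: f(1) = -39, f(-1) = 69, f(3) = -123, f(-3) = 153, f(5) = -135, f(-5) = 165, f(15) = 2565, f(-15) = -2535; none is 0, so f has no rational root and is therefore irreducible over Q (a cubic with no linear factor over a field is irreducible). For an irreducible cubic, the Galois group is A_3 or S_3 according as the discriminant disc(f) = -4a^3 - 27b^2 = -4·(-55)^3 - 27·(15)^2 = 659425 is or is not a square in Q. Here disc(f) = 659425 is not a perfect square in Q, so the Galois group of f over Q is not contained in A_3 and must be all of S_3. The splitting field has degree |S_3| = 6 over Q, so [K : Q] = 6.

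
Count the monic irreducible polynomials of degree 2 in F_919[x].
There are 421821 monic irreducible polynomials of degree 2 over F_919

Each element of F_{919^2} that lies in no proper subfield is a root of exactly one monic irreducible of degree 2 over F_919, and each such polynomial has 2 distinct roots in F_{919^2}. By Möbius inversion the count is N_919(2) = (1/2) Σ_{d|2} μ(2/d) · 919^d = (1/2)(μ(2)·919^1 + μ(1)·919^2) = 843642/2 = 421821.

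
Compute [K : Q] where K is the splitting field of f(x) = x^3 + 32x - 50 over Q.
[K : Q] = 6

By the rational root test, any rational root of the monic integer polynomial f(x) = x^3 + 32x - 50 must be an integer dividing the constant term -50, i.e. one of ±{1, 2, 5, 10, 25, 50}. Evaluating: f(1) = -17, f(-1) = -83, f(2) = 22, f(-2) = -122, f(5) = 235, f(-5) = -335, f(10) = 1270, f(-10) = -1370, f(25) = 16375, f(-25) = -16475, f(50) = 126550, f(-50) = -126650; none is 0, so f has no rational root and is therefore irreducible over Q (a cubic with no linear factor over a field is irreducible). For an irreducible cubic, the Galois group is A_3 or S_3 according as the discriminant disc(f) = -4a^3 - 27b^2 = -4·(32)^3 - 27·(-50)^2 = -198572 is or is not a square in Q. Here disc(f) = -198572 is not a perfect square in Q, so the Galois group of f over Q is not contained in A_3 and must be all of S_3. The splitting field has degree |S_3| = 6 over Q, so [K : Q] = 6.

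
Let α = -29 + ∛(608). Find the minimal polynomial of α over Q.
m_α(x) = x^3 + 87x^2 + 2523x + 23781

Set β = α + 29 = ∛(608), so β^3 = 608. Then (α + 29)^3 - 608 = 0, i.e. α is a root of g(x) = (x + 29)^3 - 608 = x^3 + 87x^2 + 2523x + 23781. Since g(x) = h(x + 29) where h(x) = x^3 - 608, and h is irreducible over Q (because 608 is not a perfect cube, so h has no rational root, and a monic cubic with no rational root is irreducible), g is also irreducible (irreducibility is preserved under the substitution x → x + 29). Hence m_α(x) = x^3 + 87x^2 + 2523x + 23781.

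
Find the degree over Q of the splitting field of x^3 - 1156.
[K : Q] = 6

The roots of x^3 - 1156 are ∛1156, ω∛1156, ω^2∛1156 where ω = e^(2πi/3) is a primitive cube root of unity, so K = Q(∛1156, ω). Now [Q(∛1156):Q] = 3 (since 1156 is not a perfect cube, x^3 - 1156 is irreducible) and [Q(ω):Q] = 2. Both 2 and 3 divide [K:Q], and [K:Q] ≤ 3·2 = 6, so [K:Q] = 6. (Equivalently: Q(∛1156) ⊂ R but ω ∉ R, so [K : Q(∛1156)] = 2.)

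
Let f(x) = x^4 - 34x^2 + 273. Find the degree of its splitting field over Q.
[K : Q] = 4

Solving the quadratic in x^2: x^2 = (34 ± √(34^2 - 4·273))/2 = (34 ± √64)/2 = (34 ± 8)/2, giving x^2 = 21 or x^2 = 13. So f(x) = (x^2 - 21)(x^2 - 13) and the roots of f are ±√21, ±√13. Hence the splitting field is K = Q(√21, √13). Since 21 and 13 are distinct squarefree integers > 1, their product 273 is not a perfect square, so √13 ∉ Q(√21). By the tower law [K:Q] = [Q(√21,√13):Q(√21)] · [Q(√21):Q] = 2 · 2 = 4.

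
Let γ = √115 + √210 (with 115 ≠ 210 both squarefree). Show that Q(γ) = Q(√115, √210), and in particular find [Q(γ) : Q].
[Q(γ) : Q] = 4 (equivalently, Q(γ) = Q(√115, √210))

Obviously Q(γ) ⊆ Q(√115, √210), and [Q(√115, √210):Q] = 4 (since 115, 210 are distinct squarefree integers > 1 with 24150 not a perfect square). To show equality we compute the minimal polynomial of γ. From γ = √115 + √210: γ^2 = 115 + 2√(24150) + 210 = 325 + 2√(24150), so γ^2 - 325 = 2√(24150); squaring, (γ^2 - 325)^2 = 4·24150, i.e. γ^4 - 650γ^2 + 105625 - 96600 = 0, i.e. γ^4 - 650γ^2 + 9025 = 0. So γ is a root of x^4 - 650x^2 + 9025. This polynomial is irreducible over Q: it has no rational root (each ±√115 ± √210 is irrational), and any factorization into two quadratics over Q would force √(24150) ∈ Q (pairing opposite roots) or √115, √210 ∈ Q (other pairings), all impossible. Hence [Q(γ):Q] = 4 = [Q(√115, √210):Q], so Q(γ) = Q(√115, √210).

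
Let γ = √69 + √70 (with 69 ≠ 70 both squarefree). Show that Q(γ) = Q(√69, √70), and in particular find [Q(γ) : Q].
[Q(γ) : Q] = 4 (equivalently, Q(γ) = Q(√69, √70))

Obviously Q(γ) ⊆ Q(√69, √70), and [Q(√69, √70):Q] = 4 (since 69, 70 are distinct squarefree integers > 1 with 4830 not a perfect square). To show equality we compute the minimal polynomial of γ. From γ = √69 + √70: γ^2 = 69 + 2√(4830) + 70 = 139 + 2√(4830), so γ^2 - 139 = 2√(4830); squaring, (γ^2 - 139)^2 = 4·4830, i.e. γ^4 - 278γ^2 + 19321 - 19320 = 0, i.e. γ^4 - 278γ^2 + 1 = 0. So γ is a root of x^4 - 278x^2 + 1. This polynomial is irreducible over Q: it has no rational root (each ±√69 ± √70 is irrational), and any factorization into two quadratics over Q would force √(4830) ∈ Q (pairing opposite roots) or √69, √70 ∈ Q (other pairings), all impossible. Hence [Q(γ):Q] = 4 = [Q(√69, √70):Q], so Q(γ) = Q(√69, √70).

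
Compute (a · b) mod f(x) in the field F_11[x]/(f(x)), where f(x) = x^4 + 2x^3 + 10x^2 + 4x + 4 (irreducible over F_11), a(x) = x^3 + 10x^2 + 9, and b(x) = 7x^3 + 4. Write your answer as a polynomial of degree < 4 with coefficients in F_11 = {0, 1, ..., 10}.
a · b ≡ 8x^3 + 2x^2 + 9x + 5 (mod f(x))

Multiply in F_11[x]: a(x)·b(x) = (x^3 + 10x^2 + 9)·(7x^3 + 4) = 7x^6 + 4x^5 + x^3 + 7x^2 + 3. This has degree ≥ 4, so divide by f(x) over F_11: 7x^6 + 4x^5 + x^3 + 7x^2 + 3 = (7x^2 + x + 5)·(x^4 + 2x^3 + 10x^2 + 4x + 4) + (8x^3 + 2x^2 + 9x + 5). Hence a·b ≡ 8x^3 + 2x^2 + 9x + 5 (mod f). (F_11[x]/(f) is a field with 11^4 = 14641 elements since f is irreducible of degree 4.)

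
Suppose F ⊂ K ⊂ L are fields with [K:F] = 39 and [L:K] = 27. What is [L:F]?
[L:F] = 1053

The tower law says that for any tower of field extensions F ⊂ K ⊂ L with finite degrees, [L:F] = [L:K] · [K:F]. Here this gives [L:F] = 27 · 39 = 1053.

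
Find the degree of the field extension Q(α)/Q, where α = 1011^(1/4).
[Q(α):Q] = 4

α is a root of x^4 - 1011. By Eisenstein's criterion at the prime p = 3 (which divides the constant term 1011 but p^2 = 9 does not, since 1011 is squarefree), x^4 - 1011 is irreducible over Q. Hence [Q(α):Q] = 4.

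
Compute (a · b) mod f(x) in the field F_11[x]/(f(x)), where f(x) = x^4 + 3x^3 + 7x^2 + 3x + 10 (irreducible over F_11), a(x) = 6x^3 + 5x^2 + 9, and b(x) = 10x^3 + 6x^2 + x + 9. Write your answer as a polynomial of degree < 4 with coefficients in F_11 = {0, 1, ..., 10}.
a · b ≡ 9x^3 + x + 1 (mod f(x))

Multiply in F_11[x]: a(x)·b(x) = (6x^3 + 5x^2 + 9)·(10x^3 + 6x^2 + x + 9) = 5x^6 + 9x^5 + 3x^4 + 6x^3 + 9x + 4. This has degree ≥ 4, so divide by f(x) over F_11: 5x^6 + 9x^5 + 3x^4 + 6x^3 + 9x + 4 = (5x^2 + 5x + 8)·(x^4 + 3x^3 + 7x^2 + 3x + 10) + (9x^3 + x + 1). Hence a·b ≡ 9x^3 + x + 1 (mod f). (F_11[x]/(f) is a field with 11^4 = 14641 elements since f is irreducible of degree 4.)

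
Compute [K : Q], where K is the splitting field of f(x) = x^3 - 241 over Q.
[K : Q] = 6

The roots of x^3 - 241 are ∛241, ω∛241, ω^2∛241 where ω = e^(2πi/3) is a primitive cube root of unity, so K = Q(∛241, ω). Now [Q(∛241):Q] = 3 (since 241 is not a perfect cube, x^3 - 241 is irreducible) and [Q(ω):Q] = 2. Both 2 and 3 divide [K:Q], and [K:Q] ≤ 3·2 = 6, so [K:Q] = 6. (Equivalently: Q(∛241) ⊂ R but ω ∉ R, so [K : Q(∛241)] = 2.)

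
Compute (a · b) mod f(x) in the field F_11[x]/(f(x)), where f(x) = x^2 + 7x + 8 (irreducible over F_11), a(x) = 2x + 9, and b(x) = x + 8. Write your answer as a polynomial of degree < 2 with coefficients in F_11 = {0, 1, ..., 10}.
a · b ≡ 1 (mod f(x))

Multiply in F_11[x]: a(x)·b(x) = (2x + 9)·(x + 8) = 2x^2 + 3x + 6. This has degree ≥ 2, so divide by f(x) over F_11: 2x^2 + 3x + 6 = (2)·(x^2 + 7x + 8) + (1). Hence a·b ≡ 1 (mod f). (F_11[x]/(f) is a field with 11^2 = 121 elements since f is irreducible of degree 2.)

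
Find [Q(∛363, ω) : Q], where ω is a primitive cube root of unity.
[Q(∛363, ω) : Q] = 6

[Q(∛363):Q] = 3 (min poly x^3 - 363, irreducible since 363 is not a perfect cube). [Q(ω):Q] = 2 (min poly x^2 + x + 1). Since Q(∛363) ⊂ R and ω ∉ R, we have ω ∉ Q(∛363), so x^2 + x + 1 remains irreducible over Q(∛363) and [Q(∛363, ω) : Q(∛363)] = 2. By the tower law, [Q(∛363, ω) : Q] = 3 · 2 = 6. (In fact Q(∛363, ω) is the splitting field of x^3 - 363 over Q.)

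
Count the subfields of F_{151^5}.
F_{151^5} has 2 subfields

The subfields of F_{p^n} are exactly the fields F_{p^d} for d | n (each is the fixed field of the unique index-d subgroup of Gal(F_{p^n}/F_p) ≅ Z/nZ). The divisors of n = 5 are {1, 5}, giving 2 subfields: F_{151^1}, F_{151^5}.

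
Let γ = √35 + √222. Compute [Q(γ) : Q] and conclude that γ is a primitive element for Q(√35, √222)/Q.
[Q(γ) : Q] = 4 (equivalently, Q(γ) = Q(√35, √222))

Obviously Q(γ) ⊆ Q(√35, √222), and [Q(√35, √222):Q] = 4 (since 35, 222 are distinct squarefree integers > 1 with 7770 not a perfect square). To show equality we compute the minimal polynomial of γ. From γ = √35 + √222: γ^2 = 35 + 2√(7770) + 222 = 257 + 2√(7770), so γ^2 - 257 = 2√(7770); squaring, (γ^2 - 257)^2 = 4·7770, i.e. γ^4 - 514γ^2 + 66049 - 31080 = 0, i.e. γ^4 - 514γ^2 + 34969 = 0. So γ is a root of x^4 - 514x^2 + 34969. This polynomial is irreducible over Q: it has no rational root (each ±√35 ± √222 is irrational), and any factorization into two quadratics over Q would force √(7770) ∈ Q (pairing opposite roots) or √35, √222 ∈ Q (other pairings), all impossible. Hence [Q(γ):Q] = 4 = [Q(√35, √222):Q], so Q(γ) = Q(√35, √222).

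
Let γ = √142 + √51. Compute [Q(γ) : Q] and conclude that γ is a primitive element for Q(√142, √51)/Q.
[Q(γ) : Q] = 4 (equivalently, Q(γ) = Q(√142, √51))

Obviously Q(γ) ⊆ Q(√142, √51), and [Q(√142, √51):Q] = 4 (since 142, 51 are distinct squarefree integers > 1 with 7242 not a perfect square). To show equality we compute the minimal polynomial of γ. From γ = √142 + √51: γ^2 = 142 + 2√(7242) + 51 = 193 + 2√(7242), so γ^2 - 193 = 2√(7242); squaring, (γ^2 - 193)^2 = 4·7242, i.e. γ^4 - 386γ^2 + 37249 - 28968 = 0, i.e. γ^4 - 386γ^2 + 8281 = 0. So γ is a root of x^4 - 386x^2 + 8281. This polynomial is irreducible over Q: it has no rational root (each ±√142 ± √51 is irrational), and any factorization into two quadratics over Q would force √(7242) ∈ Q (pairing opposite roots) or √142, √51 ∈ Q (other pairings), all impossible. Hence [Q(γ):Q] = 4 = [Q(√142, √51):Q], so Q(γ) = Q(√142, √51).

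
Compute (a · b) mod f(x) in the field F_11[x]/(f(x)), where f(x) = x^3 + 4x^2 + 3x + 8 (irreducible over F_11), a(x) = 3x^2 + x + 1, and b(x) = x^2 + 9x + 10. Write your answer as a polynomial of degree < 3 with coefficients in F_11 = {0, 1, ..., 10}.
a · b ≡ 2x + 3 (mod f(x))

Multiply in F_11[x]: a(x)·b(x) = (3x^2 + x + 1)·(x^2 + 9x + 10) = 3x^4 + 6x^3 + 7x^2 + 8x + 10. This has degree ≥ 3, so divide by f(x) over F_11: 3x^4 + 6x^3 + 7x^2 + 8x + 10 = (3x + 5)·(x^3 + 4x^2 + 3x + 8) + (2x + 3). Hence a·b ≡ 2x + 3 (mod f). (F_11[x]/(f) is a field with 11^3 = 1331 elements since f is irreducible of degree 3.)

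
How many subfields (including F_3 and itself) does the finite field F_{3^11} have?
F_{3^11} has 2 subfields

The subfields of F_{p^n} are exactly the fields F_{p^d} for d | n (each is the fixed field of the unique index-d subgroup of Gal(F_{p^n}/F_p) ≅ Z/nZ). The divisors of n = 11 are {1, 11}, giving 2 subfields: F_{3^1}, F_{3^11}.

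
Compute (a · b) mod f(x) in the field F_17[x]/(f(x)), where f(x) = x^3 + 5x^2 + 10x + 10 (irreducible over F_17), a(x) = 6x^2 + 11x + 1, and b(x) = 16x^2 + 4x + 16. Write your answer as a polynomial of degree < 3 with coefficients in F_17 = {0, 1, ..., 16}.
a · b ≡ x^2 + 14x + 11 (mod f(x))

Multiply in F_17[x]: a(x)·b(x) = (6x^2 + 11x + 1)·(16x^2 + 4x + 16) = 11x^4 + 13x^3 + 3x^2 + 10x + 16. This has degree ≥ 3, so divide by f(x) over F_17: 11x^4 + 13x^3 + 3x^2 + 10x + 16 = (11x + 9)·(x^3 + 5x^2 + 10x + 10) + (x^2 + 14x + 11). Hence a·b ≡ x^2 + 14x + 11 (mod f). (F_17[x]/(f) is a field with 17^3 = 4913 elements since f is irreducible of degree 3.)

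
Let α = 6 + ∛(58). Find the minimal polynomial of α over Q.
m_α(x) = x^3 - 18x^2 + 108x - 274

Set β = α - 6 = ∛(58), so β^3 = 58. Then (α - 6)^3 - 58 = 0, i.e. α is a root of g(x) = (x - 6)^3 - 58 = x^3 - 18x^2 + 108x - 274. Since g(x) = h(x - 6) where h(x) = x^3 - 58, and h is irreducible over Q (because 58 is not a perfect cube, so h has no rational root, and a monic cubic with no rational root is irreducible), g is also irreducible (irreducibility is preserved under the substitution x → x - 6). Hence m_α(x) = x^3 - 18x^2 + 108x - 274.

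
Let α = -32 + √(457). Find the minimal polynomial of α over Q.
m_α(x) = x^2 + 64x + 567

From α + 32 = √(457), squaring gives (α + 32)^2 = 457, i.e. α^2 + 64α + 1024 = 457, so α^2 + 64α + 567 = 0. The discriminant of x^2 + 64x + 567 is (64)^2 - 4·(567) = 4096 - 2268 = 1828, and 4·(457) is not a perfect square in Q since 457 is squarefree and ≠ 1. Hence x^2 + 64x + 567 is irreducible over Q and is the minimal polynomial of α.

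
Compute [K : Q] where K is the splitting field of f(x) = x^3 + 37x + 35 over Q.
[K : Q] = 6

By the rational root test, any rational root of the monic integer polynomial f(x) = x^3 + 37x + 35 must be an integer dividing the constant term 35, i.e. one of ±{1, 5, 7, 35}. Evaluating: f(1) = 73, f(-1) = -3, f(5) = 345, f(-5) = -275, f(7) = 637, f(-7) = -567, f(35) = 44205, f(-35) = -44135; none is 0, so f has no rational root and is therefore irreducible over Q (a cubic with no linear factor over a field is irreducible). For an irreducible cubic, the Galois group is A_3 or S_3 according as the discriminant disc(f) = -4a^3 - 27b^2 = -4·(37)^3 - 27·(35)^2 = -235687 is or is not a square in Q. Here disc(f) = -235687 is not a perfect square in Q, so the Galois group of f over Q is not contained in A_3 and must be all of S_3. The splitting field has degree |S_3| = 6 over Q, so [K : Q] = 6.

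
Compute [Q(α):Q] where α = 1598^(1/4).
[Q(α):Q] = 4

α is a root of x^4 - 1598. By Eisenstein's criterion at the prime p = 2 (which divides the constant term 1598 but p^2 = 4 does not, since 1598 is squarefree), x^4 - 1598 is irreducible over Q. Hence [Q(α):Q] = 4.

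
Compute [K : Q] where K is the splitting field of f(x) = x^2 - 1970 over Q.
[K : Q] = 2

f(x) = x^2 - 1970 factors as (x - √1970)(x + √1970). The splitting field is K = Q(√1970). Since 1970 is squarefree and > 1, it is not a perfect square, so x^2 - 1970 is irreducible over Q and [Q(√1970) : Q] = 2. Hence [K : Q] = 2.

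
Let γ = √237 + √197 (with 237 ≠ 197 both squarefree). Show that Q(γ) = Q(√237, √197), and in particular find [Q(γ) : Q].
[Q(γ) : Q] = 4 (equivalently, Q(γ) = Q(√237, √197))

Obviously Q(γ) ⊆ Q(√237, √197), and [Q(√237, √197):Q] = 4 (since 237, 197 are distinct squarefree integers > 1 with 46689 not a perfect square). To show equality we compute the minimal polynomial of γ. From γ = √237 + √197: γ^2 = 237 + 2√(46689) + 197 = 434 + 2√(46689), so γ^2 - 434 = 2√(46689); squaring, (γ^2 - 434)^2 = 4·46689, i.e. γ^4 - 868γ^2 + 188356 - 186756 = 0, i.e. γ^4 - 868γ^2 + 1600 = 0. So γ is a root of x^4 - 868x^2 + 1600. This polynomial is irreducible over Q: it has no rational root (each ±√237 ± √197 is irrational), and any factorization into two quadratics over Q would force √(46689) ∈ Q (pairing opposite roots) or √237, √197 ∈ Q (other pairings), all impossible. Hence [Q(γ):Q] = 4 = [Q(√237, √197):Q], so Q(γ) = Q(√237, √197).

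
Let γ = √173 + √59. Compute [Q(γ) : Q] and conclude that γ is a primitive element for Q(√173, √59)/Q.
[Q(γ) : Q] = 4 (equivalently, Q(γ) = Q(√173, √59))

Obviously Q(γ) ⊆ Q(√173, √59), and [Q(√173, √59):Q] = 4 (since 173, 59 are distinct squarefree integers > 1 with 10207 not a perfect square). To show equality we compute the minimal polynomial of γ. From γ = √173 + √59: γ^2 = 173 + 2√(10207) + 59 = 232 + 2√(10207), so γ^2 - 232 = 2√(10207); squaring, (γ^2 - 232)^2 = 4·10207, i.e. γ^4 - 464γ^2 + 53824 - 40828 = 0, i.e. γ^4 - 464γ^2 + 12996 = 0. So γ is a root of x^4 - 464x^2 + 12996. This polynomial is irreducible over Q: it has no rational root (each ±√173 ± √59 is irrational), and any factorization into two quadratics over Q would force √(10207) ∈ Q (pairing opposite roots) or √173, √59 ∈ Q (other pairings), all impossible. Hence [Q(γ):Q] = 4 = [Q(√173, √59):Q], so Q(γ) = Q(√173, √59).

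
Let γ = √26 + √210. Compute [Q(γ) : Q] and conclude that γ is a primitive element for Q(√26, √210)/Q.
[Q(γ) : Q] = 4 (equivalently, Q(γ) = Q(√26, √210))

Obviously Q(γ) ⊆ Q(√26, √210), and [Q(√26, √210):Q] = 4 (since 26, 210 are distinct squarefree integers > 1 with 5460 not a perfect square). To show equality we compute the minimal polynomial of γ. From γ = √26 + √210: γ^2 = 26 + 2√(5460) + 210 = 236 + 2√(5460), so γ^2 - 236 = 2√(5460); squaring, (γ^2 - 236)^2 = 4·5460, i.e. γ^4 - 472γ^2 + 55696 - 21840 = 0, i.e. γ^4 - 472γ^2 + 33856 = 0. So γ is a root of x^4 - 472x^2 + 33856. This polynomial is irreducible over Q: it has no rational root (each ±√26 ± √210 is irrational), and any factorization into two quadratics over Q would force √(5460) ∈ Q (pairing opposite roots) or √26, √210 ∈ Q (other pairings), all impossible. Hence [Q(γ):Q] = 4 = [Q(√26, √210):Q], so Q(γ) = Q(√26, √210).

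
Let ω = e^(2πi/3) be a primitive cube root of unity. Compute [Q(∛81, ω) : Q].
[Q(∛81, ω) : Q] = 6

[Q(∛81):Q] = 3 (min poly x^3 - 81, irreducible since 81 is not a perfect cube). [Q(ω):Q] = 2 (min poly x^2 + x + 1). Since Q(∛81) ⊂ R and ω ∉ R, we have ω ∉ Q(∛81), so x^2 + x + 1 remains irreducible over Q(∛81) and [Q(∛81, ω) : Q(∛81)] = 2. By the tower law, [Q(∛81, ω) : Q] = 3 · 2 = 6. (In fact Q(∛81, ω) is the splitting field of x^3 - 81 over Q.)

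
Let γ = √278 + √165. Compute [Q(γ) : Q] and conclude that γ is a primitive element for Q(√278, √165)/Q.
[Q(γ) : Q] = 4 (equivalently, Q(γ) = Q(√278, √165))

Obviously Q(γ) ⊆ Q(√278, √165), and [Q(√278, √165):Q] = 4 (since 278, 165 are distinct squarefree integers > 1 with 45870 not a perfect square). To show equality we compute the minimal polynomial of γ. From γ = √278 + √165: γ^2 = 278 + 2√(45870) + 165 = 443 + 2√(45870), so γ^2 - 443 = 2√(45870); squaring, (γ^2 - 443)^2 = 4·45870, i.e. γ^4 - 886γ^2 + 196249 - 183480 = 0, i.e. γ^4 - 886γ^2 + 12769 = 0. So γ is a root of x^4 - 886x^2 + 12769. This polynomial is irreducible over Q: it has no rational root (each ±√278 ± √165 is irrational), and any factorization into two quadratics over Q would force √(45870) ∈ Q (pairing opposite roots) or √278, √165 ∈ Q (other pairings), all impossible. Hence [Q(γ):Q] = 4 = [Q(√278, √165):Q], so Q(γ) = Q(√278, √165).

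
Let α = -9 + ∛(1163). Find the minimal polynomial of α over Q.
m_α(x) = x^3 + 27x^2 + 243x - 434

Set β = α + 9 = ∛(1163), so β^3 = 1163. Then (α + 9)^3 - 1163 = 0, i.e. α is a root of g(x) = (x + 9)^3 - 1163 = x^3 + 27x^2 + 243x - 434. Since g(x) = h(x + 9) where h(x) = x^3 - 1163, and h is irreducible over Q (because 1163 is not a perfect cube, so h has no rational root, and a monic cubic with no rational root is irreducible), g is also irreducible (irreducibility is preserved under the substitution x → x + 9). Hence m_α(x) = x^3 + 27x^2 + 243x - 434.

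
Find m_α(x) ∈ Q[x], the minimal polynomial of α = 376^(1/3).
m_α(x) = x^3 - 376

α satisfies α^3 = 376, so x^3 - 376 annihilates α. By the rational root test, a rational root p/q (in lowest terms) of x^3 - 376 would satisfy p^3 = 376 q^3, forcing q = 1 and p^3 = 376; but 376 is not a perfect cube, contradiction. A monic cubic over Q with no rational root is irreducible (any nontrivial factorization would include a linear factor). Hence x^3 - 376 is the minimal polynomial of α, and in particular [Q(α):Q] = 3.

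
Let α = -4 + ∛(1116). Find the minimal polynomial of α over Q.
m_α(x) = x^3 + 12x^2 + 48x - 1052

Set β = α + 4 = ∛(1116), so β^3 = 1116. Then (α + 4)^3 - 1116 = 0, i.e. α is a root of g(x) = (x + 4)^3 - 1116 = x^3 + 12x^2 + 48x - 1052. Since g(x) = h(x + 4) where h(x) = x^3 - 1116, and h is irreducible over Q (because 1116 is not a perfect cube, so h has no rational root, and a monic cubic with no rational root is irreducible), g is also irreducible (irreducibility is preserved under the substitution x → x + 4). Hence m_α(x) = x^3 + 12x^2 + 48x - 1052.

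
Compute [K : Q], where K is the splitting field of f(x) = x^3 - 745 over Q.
[K : Q] = 6

The roots of x^3 - 745 are ∛745, ω∛745, ω^2∛745 where ω = e^(2πi/3) is a primitive cube root of unity, so K = Q(∛745, ω). Now [Q(∛745):Q] = 3 (since 745 is not a perfect cube, x^3 - 745 is irreducible) and [Q(ω):Q] = 2. Both 2 and 3 divide [K:Q], and [K:Q] ≤ 3·2 = 6, so [K:Q] = 6. (Equivalently: Q(∛745) ⊂ R but ω ∉ R, so [K : Q(∛745)] = 2.)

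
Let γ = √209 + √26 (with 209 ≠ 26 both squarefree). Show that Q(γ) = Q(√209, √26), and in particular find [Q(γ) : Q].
[Q(γ) : Q] = 4 (equivalently, Q(γ) = Q(√209, √26))

Obviously Q(γ) ⊆ Q(√209, √26), and [Q(√209, √26):Q] = 4 (since 209, 26 are distinct squarefree integers > 1 with 5434 not a perfect square). To show equality we compute the minimal polynomial of γ. From γ = √209 + √26: γ^2 = 209 + 2√(5434) + 26 = 235 + 2√(5434), so γ^2 - 235 = 2√(5434); squaring, (γ^2 - 235)^2 = 4·5434, i.e. γ^4 - 470γ^2 + 55225 - 21736 = 0, i.e. γ^4 - 470γ^2 + 33489 = 0. So γ is a root of x^4 - 470x^2 + 33489. This polynomial is irreducible over Q: it has no rational root (each ±√209 ± √26 is irrational), and any factorization into two quadratics over Q would force √(5434) ∈ Q (pairing opposite roots) or √209, √26 ∈ Q (other pairings), all impossible. Hence [Q(γ):Q] = 4 = [Q(√209, √26):Q], so Q(γ) = Q(√209, √26).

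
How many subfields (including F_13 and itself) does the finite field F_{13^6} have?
F_{13^6} has 4 subfields

The subfields of F_{p^n} are exactly the fields F_{p^d} for d | n (each is the fixed field of the unique index-d subgroup of Gal(F_{p^n}/F_p) ≅ Z/nZ). The divisors of n = 6 are {1, 2, 3, 6}, giving 4 subfields: F_{13^1}, F_{13^2}, F_{13^3}, F_{13^6}.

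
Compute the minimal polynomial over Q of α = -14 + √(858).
m_α(x) = x^2 + 28x - 662

From α + 14 = √(858), squaring gives (α + 14)^2 = 858, i.e. α^2 + 28α + 196 = 858, so α^2 + 28α - 662 = 0. The discriminant of x^2 + 28x - 662 is (28)^2 - 4·(-662) = 784 + 2648 = 3432, and 4·(858) is not a perfect square in Q since 858 is squarefree and ≠ 1. Hence x^2 + 28x - 662 is irreducible over Q and is the minimal polynomial of α.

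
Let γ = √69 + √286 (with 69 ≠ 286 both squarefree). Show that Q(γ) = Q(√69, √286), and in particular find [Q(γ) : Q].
[Q(γ) : Q] = 4 (equivalently, Q(γ) = Q(√69, √286))

Obviously Q(γ) ⊆ Q(√69, √286), and [Q(√69, √286):Q] = 4 (since 69, 286 are distinct squarefree integers > 1 with 19734 not a perfect square). To show equality we compute the minimal polynomial of γ. From γ = √69 + √286: γ^2 = 69 + 2√(19734) + 286 = 355 + 2√(19734), so γ^2 - 355 = 2√(19734); squaring, (γ^2 - 355)^2 = 4·19734, i.e. γ^4 - 710γ^2 + 126025 - 78936 = 0, i.e. γ^4 - 710γ^2 + 47089 = 0. So γ is a root of x^4 - 710x^2 + 47089. This polynomial is irreducible over Q: it has no rational root (each ±√69 ± √286 is irrational), and any factorization into two quadratics over Q would force √(19734) ∈ Q (pairing opposite roots) or √69, √286 ∈ Q (other pairings), all impossible. Hence [Q(γ):Q] = 4 = [Q(√69, √286):Q], so Q(γ) = Q(√69, √286).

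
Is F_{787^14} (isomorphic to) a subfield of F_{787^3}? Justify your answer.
No: F_{787^14} is not a subfield of F_{787^3}

F_{p^m} embeds in F_{p^n} iff m | n. Here 14 ∤ 3 (since 3 = 0·14 + 3 with remainder 3 ≠ 0), so F_{787^14} is not a subfield of F_{787^3}. Equivalently: if it were, the tower law would give 14 = [F_{787^14}:F_787] dividing [F_{787^3}:F_787] = 3, contradiction.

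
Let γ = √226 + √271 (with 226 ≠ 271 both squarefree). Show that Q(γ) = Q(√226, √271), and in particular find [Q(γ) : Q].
[Q(γ) : Q] = 4 (equivalently, Q(γ) = Q(√226, √271))

Obviously Q(γ) ⊆ Q(√226, √271), and [Q(√226, √271):Q] = 4 (since 226, 271 are distinct squarefree integers > 1 with 61246 not a perfect square). To show equality we compute the minimal polynomial of γ. From γ = √226 + √271: γ^2 = 226 + 2√(61246) + 271 = 497 + 2√(61246), so γ^2 - 497 = 2√(61246); squaring, (γ^2 - 497)^2 = 4·61246, i.e. γ^4 - 994γ^2 + 247009 - 244984 = 0, i.e. γ^4 - 994γ^2 + 2025 = 0. So γ is a root of x^4 - 994x^2 + 2025. This polynomial is irreducible over Q: it has no rational root (each ±√226 ± √271 is irrational), and any factorization into two quadratics over Q would force √(61246) ∈ Q (pairing opposite roots) or √226, √271 ∈ Q (other pairings), all impossible. Hence [Q(γ):Q] = 4 = [Q(√226, √271):Q], so Q(γ) = Q(√226, √271).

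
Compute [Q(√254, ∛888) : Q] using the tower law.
[Q(√254, ∛888) : Q] = 6

Let L = Q(√254, ∛888). Since Q(√254) ⊂ L and [Q(√254):Q] = 2, the tower law gives 2 | [L:Q]. Likewise Q(∛888) ⊂ L with [Q(∛888):Q] = 3 (because 888 is not a perfect cube), so 3 | [L:Q]. As gcd(2,3) = 1, [L:Q] is divisible by 6. Conversely L is generated over Q by √254 and ∛888, so [L:Q] ≤ 2·3 = 6. Therefore [Q(√254, ∛888) : Q] = 6.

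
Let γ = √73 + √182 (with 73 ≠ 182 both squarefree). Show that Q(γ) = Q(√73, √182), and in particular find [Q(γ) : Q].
[Q(γ) : Q] = 4 (equivalently, Q(γ) = Q(√73, √182))

Obviously Q(γ) ⊆ Q(√73, √182), and [Q(√73, √182):Q] = 4 (since 73, 182 are distinct squarefree integers > 1 with 13286 not a perfect square). To show equality we compute the minimal polynomial of γ. From γ = √73 + √182: γ^2 = 73 + 2√(13286) + 182 = 255 + 2√(13286), so γ^2 - 255 = 2√(13286); squaring, (γ^2 - 255)^2 = 4·13286, i.e. γ^4 - 510γ^2 + 65025 - 53144 = 0, i.e. γ^4 - 510γ^2 + 11881 = 0. So γ is a root of x^4 - 510x^2 + 11881. This polynomial is irreducible over Q: it has no rational root (each ±√73 ± √182 is irrational), and any factorization into two quadratics over Q would force √(13286) ∈ Q (pairing opposite roots) or √73, √182 ∈ Q (other pairings), all impossible. Hence [Q(γ):Q] = 4 = [Q(√73, √182):Q], so Q(γ) = Q(√73, √182).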